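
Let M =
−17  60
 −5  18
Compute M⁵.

[[−857, 3300], [−275, 1068]]

tr M = 1 and det M = −6, so the characteristic polynomial is λ² − (1)λ + (−6) with roots −2 and 3.
Eigenvectors give P = [[−4, 3], [−1, 1]] with P⁻¹ = [[−1, 3], [−1, 4]], and M = P·diag(−2, 3)·P⁻¹.
Then M⁵ = P·diag(−32, 243)·P⁻¹ = [[128, 729], [32, 243]] · [[−1, 3], [−1, 4]] = [[−857, 3300], [−275, 1068]].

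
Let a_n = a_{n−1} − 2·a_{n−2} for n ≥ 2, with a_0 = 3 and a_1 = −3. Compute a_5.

21

With companion matrix T = [[1, −2], [1, 0]], [a_n, a_{n−1}]ᵀ = T·[a_{n−1}, a_{n−2}]ᵀ, so [a_5, a_4]ᵀ = T⁴·[a_1, a_0]ᵀ.
T⁴ = [[−1, 6], [−3, 2]], giving [a_5, a_4]ᵀ = [[21], [15]].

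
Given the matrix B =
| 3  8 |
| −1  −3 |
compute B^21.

[[3, 8], [−1, −3]]

B² = I (check: tr B = 0 and det B = −1), so B^21 = B since 21 is odd.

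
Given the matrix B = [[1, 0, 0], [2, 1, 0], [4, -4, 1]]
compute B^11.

B = I + N where N = [[0, 0, 0], [2, 0, 0], [4, -4, 0]] is strictly lower-triangular, so N^3 = 0.
(I + N)^11 = I + 11·N + 55·N^2 = [[1, 0, 0], [22, 1, 0], [-396, -44, 1]].

[[1, 0, 0], [22, 1, 0], [-396, -44, 1]]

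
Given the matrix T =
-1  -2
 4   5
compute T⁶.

tr T = 4 and det T = 3, so the characteristic polynomial is λ² − (4)λ + (3) with roots 3 and 1.
Eigenvectors give P = [[-1, 1], [2, -1]] with P⁻¹ = [[1, 1], [2, 1]], and T = P·diag(3, 1)·P⁻¹.
Then T⁶ = P·diag(729, 1)·P⁻¹ = [[-729, 1], [1458, -1]] · [[1, 1], [2, 1]] = [[-727, -728], [1456, 1457]].

[[-727, -728], [1456, 1457]]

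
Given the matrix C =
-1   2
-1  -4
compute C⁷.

[[1931, 4118], [-2059, -4246]]

tr C = -5 and det C = 6, so the characteristic polynomial is λ² − (-5)λ + (6) with roots -3 and -2.
Eigenvectors give P = [[-1, -2], [1, 1]] with P⁻¹ = [[1, 2], [-1, -1]], and C = P·diag(-3, -2)·P⁻¹.
Then C⁷ = P·diag(-2187, -128)·P⁻¹ = [[2187, 256], [-2187, -128]] · [[1, 2], [-1, -1]] = [[1931, 4118], [-2059, -4246]].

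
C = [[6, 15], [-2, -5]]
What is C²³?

[[6, 15], [-2, -5]]

C² = C (a projection; rank 1, trace 1), so C²³ = C.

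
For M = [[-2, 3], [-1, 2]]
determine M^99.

[[-2, 3], [-1, 2]]

M² = I (check: tr M = 0 and det M = -1), so M^99 = M since 99 is odd.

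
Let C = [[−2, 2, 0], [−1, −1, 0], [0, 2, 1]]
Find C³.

[[2, 10, 0], [−5, 7, 0], [4, −2, 1]]

C² = [[2, −6, 0], [3, −1, 0], [−2, 0, 1]]
C³ = [[2, 10, 0], [−5, 7, 0], [4, −2, 1]]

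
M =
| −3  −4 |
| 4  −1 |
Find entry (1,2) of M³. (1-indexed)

M² = [[−7, 16], [−16, −15]]
M³ = [[85, 12], [−12, 79]]

12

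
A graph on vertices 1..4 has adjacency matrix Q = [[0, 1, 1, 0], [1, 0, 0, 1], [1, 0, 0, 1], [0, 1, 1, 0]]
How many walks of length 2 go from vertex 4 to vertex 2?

The number of length-2 walks from vertex 4 to vertex 2 is entry (4,2) of Q², where Q is the adjacency matrix.
Q² = [[2, 0, 0, 2], [0, 2, 2, 0], [0, 2, 2, 0], [2, 0, 0, 2]]

0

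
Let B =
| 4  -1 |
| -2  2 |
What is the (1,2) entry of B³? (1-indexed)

-30

B² = [[18, -6], [-12, 6]]
B³ = [[84, -30], [-60, 24]]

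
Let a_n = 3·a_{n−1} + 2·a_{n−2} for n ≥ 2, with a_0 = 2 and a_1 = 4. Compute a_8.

With companion matrix B = [[3, 2], [1, 0]], [a_n, a_{n−1}]ᵀ = B·[a_{n−1}, a_{n−2}]ᵀ, so [a_8, a_7]ᵀ = B^7·[a_1, a_0]ᵀ.
B^7 = [[6279, 3526], [1763, 990]], giving [a_8, a_7]ᵀ = [[32168], [9032]].

32168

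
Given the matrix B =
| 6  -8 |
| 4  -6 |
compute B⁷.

[[384, -512], [256, -384]]

tr B = 0 and det B = -4, so the characteristic polynomial is λ² − (0)λ + (-4) with roots 2 and -2.
Eigenvectors give P = [[2, 1], [1, 1]] with P⁻¹ = [[1, -1], [-1, 2]], and B = P·diag(2, -2)·P⁻¹.
Then B⁷ = P·diag(128, -128)·P⁻¹ = [[256, -128], [128, -128]] · [[1, -1], [-1, 2]] = [[384, -512], [256, -384]].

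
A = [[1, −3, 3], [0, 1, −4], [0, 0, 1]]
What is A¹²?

[[1, −36, 828], [0, 1, −48], [0, 0, 1]]

A = I + N where N = [[0, −3, 3], [0, 0, −4], [0, 0, 0]] is strictly upper-triangular, so N³ = 0.
(I + N)¹² = I + 12·N + 66·N² = [[1, −36, 828], [0, 1, −48], [0, 0, 1]].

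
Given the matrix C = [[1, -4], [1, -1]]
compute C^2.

[[-3, 0], [0, -3]]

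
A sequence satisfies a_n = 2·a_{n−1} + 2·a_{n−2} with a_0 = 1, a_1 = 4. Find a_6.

With companion matrix T = [[2, 2], [1, 0]], [a_n, a_{n−1}]ᵀ = T·[a_{n−1}, a_{n−2}]ᵀ, so [a_6, a_5]ᵀ = T^5·[a_1, a_0]ᵀ.
T^5 = [[120, 88], [44, 32]], giving [a_6, a_5]ᵀ = [[568], [208]].

568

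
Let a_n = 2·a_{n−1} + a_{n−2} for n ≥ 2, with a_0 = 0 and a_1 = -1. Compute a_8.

-408

With companion matrix B = [[2, 1], [1, 0]], [a_n, a_{n−1}]ᵀ = B·[a_{n−1}, a_{n−2}]ᵀ, so [a_8, a_7]ᵀ = B⁷·[a_1, a_0]ᵀ.
B⁷ = [[408, 169], [169, 70]], giving [a_8, a_7]ᵀ = [[-408], [-169]].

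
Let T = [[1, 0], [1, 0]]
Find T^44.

T² = T (a projection; rank 1, trace 1), so T^44 = T.

[[1, 0], [1, 0]]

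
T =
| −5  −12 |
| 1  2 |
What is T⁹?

tr T = −3 and det T = 2, so the characteristic polynomial is λ² − (−3)λ + (2) with roots −2 and −1.
Eigenvectors give P = [[−4, 3], [1, −1]] with P⁻¹ = [[−1, −3], [−1, −4]], and T = P·diag(−2, −1)·P⁻¹.
Then T⁹ = P·diag(−512, −1)·P⁻¹ = [[2048, −3], [−512, 1]] · [[−1, −3], [−1, −4]] = [[−2045, −6132], [511, 1532]].

[[−2045, −6132], [511, 1532]]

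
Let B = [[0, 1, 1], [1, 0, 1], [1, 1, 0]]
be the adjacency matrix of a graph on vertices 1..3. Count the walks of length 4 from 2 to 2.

6

The number of length-4 walks from vertex 2 to vertex 2 is entry (2,2) of B^4, where B is the adjacency matrix.
B^2 = [[2, 1, 1], [1, 2, 1], [1, 1, 2]]
B^3 = [[2, 3, 3], [3, 2, 3], [3, 3, 2]]
B^4 = [[6, 5, 5], [5, 6, 5], [5, 5, 6]]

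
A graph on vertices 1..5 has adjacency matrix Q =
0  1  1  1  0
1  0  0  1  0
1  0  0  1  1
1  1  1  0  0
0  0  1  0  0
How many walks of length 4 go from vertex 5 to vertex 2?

2

The number of length-4 walks from vertex 5 to vertex 2 is entry (5,2) of Q⁴, where Q is the adjacency matrix.
Q² = [[3, 1, 1, 2, 1], [1, 2, 2, 1, 0], [1, 2, 3, 1, 0], [2, 1, 1, 3, 1], [1, 0, 0, 1, 1]]
Q³ = [[4, 5, 6, 5, 1], [5, 2, 2, 5, 2], [6, 2, 2, 6, 3], [5, 5, 6, 4, 1], [1, 2, 3, 1, 0]]
Q⁴ = [[16, 9, 10, 15, 6], [9, 10, 12, 9, 2], [10, 12, 15, 10, 2], [15, 9, 10, 16, 6], [6, 2, 2, 6, 3]]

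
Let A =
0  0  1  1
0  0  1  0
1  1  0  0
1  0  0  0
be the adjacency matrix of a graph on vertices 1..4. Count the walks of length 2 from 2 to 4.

The number of length-2 walks from vertex 2 to vertex 4 is entry (2,4) of A², where A is the adjacency matrix.
A² = [[2, 1, 0, 0], [1, 1, 0, 0], [0, 0, 2, 1], [0, 0, 1, 1]]

0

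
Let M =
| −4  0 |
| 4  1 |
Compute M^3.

M^2 = [[16, 0], [−12, 1]]
M^3 = [[−64, 0], [52, 1]]

[[−64, 0], [52, 1]]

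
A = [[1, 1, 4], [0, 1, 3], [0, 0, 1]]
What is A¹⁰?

A = I + N where N = [[0, 1, 4], [0, 0, 3], [0, 0, 0]] is strictly upper-triangular, so N³ = 0.
(I + N)¹⁰ = I + 10·N + 45·N² = [[1, 10, 175], [0, 1, 30], [0, 0, 1]].

[[1, 10, 175], [0, 1, 30], [0, 0, 1]]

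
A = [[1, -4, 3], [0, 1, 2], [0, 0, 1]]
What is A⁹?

[[1, -36, -261], [0, 1, 18], [0, 0, 1]]

A = I + N where N = [[0, -4, 3], [0, 0, 2], [0, 0, 0]] is strictly upper-triangular, so N³ = 0.
(I + N)⁹ = I + 9·N + 36·N² = [[1, -36, -261], [0, 1, 18], [0, 0, 1]].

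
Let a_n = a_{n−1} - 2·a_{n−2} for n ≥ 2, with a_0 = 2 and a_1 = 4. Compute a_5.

8

With companion matrix T = [[1, -2], [1, 0]], [a_n, a_{n−1}]ᵀ = T·[a_{n−1}, a_{n−2}]ᵀ, so [a_5, a_4]ᵀ = T⁴·[a_1, a_0]ᵀ.
T⁴ = [[-1, 6], [-3, 2]], giving [a_5, a_4]ᵀ = [[8], [-8]].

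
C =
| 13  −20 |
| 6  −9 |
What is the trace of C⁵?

tr C = 4 and det C = 3, so the characteristic polynomial is λ² − (4)λ + (3) with roots 1 and 3.
Eigenvectors give P = [[−5, 2], [−3, 1]] with P⁻¹ = [[1, −2], [3, −5]], and C = P·diag(1, 3)·P⁻¹.
Then C⁵ = P·diag(1, 243)·P⁻¹ = [[−5, 486], [−3, 243]] · [[1, −2], [3, −5]] = [[1453, −2420], [726, −1209]].

244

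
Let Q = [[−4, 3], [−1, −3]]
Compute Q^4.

[[22, −399], [133, −111]]

Q^2 = [[13, −21], [7, 6]]
Q^3 = [[−31, 102], [−34, 3]]
Q^4 = [[22, −399], [133, −111]]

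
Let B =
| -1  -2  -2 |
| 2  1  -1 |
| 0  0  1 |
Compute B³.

[[3, 6, 8], [-6, -3, -3], [0, 0, 1]]

B² = [[-3, 0, 2], [0, -3, -6], [0, 0, 1]]
B³ = [[3, 6, 8], [-6, -3, -3], [0, 0, 1]]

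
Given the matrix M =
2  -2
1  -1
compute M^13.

M² = M (a projection; rank 1, trace 1), so M^13 = M.

[[2, -2], [1, -1]]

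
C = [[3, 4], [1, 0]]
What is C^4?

C^2 = [[13, 12], [3, 4]]
C^3 = [[51, 52], [13, 12]]
C^4 = [[205, 204], [51, 52]]

[[205, 204], [51, 52]]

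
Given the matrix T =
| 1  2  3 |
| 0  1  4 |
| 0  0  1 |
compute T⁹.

T = I + N where N = [[0, 2, 3], [0, 0, 4], [0, 0, 0]] is strictly upper-triangular, so N³ = 0.
(I + N)⁹ = I + 9·N + 36·N² = [[1, 18, 315], [0, 1, 36], [0, 0, 1]].

[[1, 18, 315], [0, 1, 36], [0, 0, 1]]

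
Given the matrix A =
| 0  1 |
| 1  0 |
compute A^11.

A² = I (check: tr A = 0 and det A = -1), so A^11 = A since 11 is odd.

[[0, 1], [1, 0]]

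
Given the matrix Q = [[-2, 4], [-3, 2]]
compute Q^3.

[[16, -32], [24, -16]]

Q^2 = [[-8, 0], [0, -8]]
Q^3 = [[16, -32], [24, -16]]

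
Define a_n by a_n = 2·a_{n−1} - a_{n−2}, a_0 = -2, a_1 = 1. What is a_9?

25

With companion matrix C = [[2, -1], [1, 0]], [a_n, a_{n−1}]ᵀ = C·[a_{n−1}, a_{n−2}]ᵀ, so [a_9, a_8]ᵀ = C⁸·[a_1, a_0]ᵀ.
C⁸ = [[9, -8], [8, -7]], giving [a_9, a_8]ᵀ = [[25], [22]].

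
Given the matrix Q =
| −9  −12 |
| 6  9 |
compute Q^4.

tr Q = 0 and det Q = −9, so the characteristic polynomial is λ² − (0)λ + (−9) with roots 3 and −3.
Eigenvectors give P = [[−1, −2], [1, 1]] with P⁻¹ = [[1, 2], [−1, −1]], and Q = P·diag(3, −3)·P⁻¹.
Then Q^4 = P·diag(81, 81)·P⁻¹ = [[−81, −162], [81, 81]] · [[1, 2], [−1, −1]] = [[81, 0], [0, 81]].

[[81, 0], [0, 81]]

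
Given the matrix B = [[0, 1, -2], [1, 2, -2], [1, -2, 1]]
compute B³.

B² = [[-1, 6, -4], [0, 9, -8], [-1, -5, 3]]
B³ = [[2, 19, -14], [1, 34, -26], [-2, -17, 15]]

[[2, 19, -14], [1, 34, -26], [-2, -17, 15]]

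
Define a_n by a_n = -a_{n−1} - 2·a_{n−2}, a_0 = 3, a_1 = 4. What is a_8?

-30

With companion matrix C = [[-1, -2], [1, 0]], [a_n, a_{n−1}]ᵀ = C·[a_{n−1}, a_{n−2}]ᵀ, so [a_8, a_7]ᵀ = C⁷·[a_1, a_0]ᵀ.
C⁷ = [[3, -14], [7, 10]], giving [a_8, a_7]ᵀ = [[-30], [58]].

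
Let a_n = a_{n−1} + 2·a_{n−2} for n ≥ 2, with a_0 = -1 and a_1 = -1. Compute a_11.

With companion matrix A = [[1, 2], [1, 0]], [a_n, a_{n−1}]ᵀ = A·[a_{n−1}, a_{n−2}]ᵀ, so [a_11, a_10]ᵀ = A^10·[a_1, a_0]ᵀ.
A^10 = [[683, 682], [341, 342]], giving [a_11, a_10]ᵀ = [[-1365], [-683]].

-1365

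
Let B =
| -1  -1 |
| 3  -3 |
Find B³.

[[14, -10], [30, -6]]

B² = [[-2, 4], [-12, 6]]
B³ = [[14, -10], [30, -6]]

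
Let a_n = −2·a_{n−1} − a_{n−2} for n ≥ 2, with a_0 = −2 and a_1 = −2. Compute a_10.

With companion matrix M = [[−2, −1], [1, 0]], [a_n, a_{n−1}]ᵀ = M·[a_{n−1}, a_{n−2}]ᵀ, so [a_10, a_9]ᵀ = M^9·[a_1, a_0]ᵀ.
M^9 = [[−10, −9], [9, 8]], giving [a_10, a_9]ᵀ = [[38], [−34]].

38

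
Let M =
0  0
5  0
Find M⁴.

M is strictly triangular, hence nilpotent: M² = 0, so M⁴ = 0.

[[0, 0], [0, 0]]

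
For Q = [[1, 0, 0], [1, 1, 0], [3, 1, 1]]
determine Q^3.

[[1, 0, 0], [3, 1, 0], [12, 3, 1]]

Q = I + N where N = [[0, 0, 0], [1, 0, 0], [3, 1, 0]] is strictly lower-triangular, so N^3 = 0.
(I + N)^3 = I + 3·N + 3·N^2 = [[1, 0, 0], [3, 1, 0], [12, 3, 1]].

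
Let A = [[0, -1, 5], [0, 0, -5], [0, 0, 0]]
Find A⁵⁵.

[[0, 0, 0], [0, 0, 0], [0, 0, 0]]

A is strictly triangular, hence nilpotent: A³ = 0, so A⁵⁵ = 0.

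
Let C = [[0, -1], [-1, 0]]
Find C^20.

[[1, 0], [0, 1]]

C² = I (check: tr C = 0 and det C = -1), so C^20 = I since 20 is even.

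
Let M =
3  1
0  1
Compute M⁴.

M² = [[9, 4], [0, 1]]
M³ = [[27, 13], [0, 1]]
M⁴ = [[81, 40], [0, 1]]

[[81, 40], [0, 1]]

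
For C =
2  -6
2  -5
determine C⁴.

[[-44, 90], [-30, 61]]

tr C = -3 and det C = 2, so the characteristic polynomial is λ² − (-3)λ + (2) with roots -1 and -2.
Eigenvectors give P = [[2, 3], [1, 2]] with P⁻¹ = [[2, -3], [-1, 2]], and C = P·diag(-1, -2)·P⁻¹.
Then C⁴ = P·diag(1, 16)·P⁻¹ = [[2, 48], [1, 32]] · [[2, -3], [-1, 2]] = [[-44, 90], [-30, 61]].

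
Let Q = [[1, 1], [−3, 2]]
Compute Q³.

Q² = [[−2, 3], [−9, 1]]
Q³ = [[−11, 4], [−12, −7]]

[[−11, 4], [−12, −7]]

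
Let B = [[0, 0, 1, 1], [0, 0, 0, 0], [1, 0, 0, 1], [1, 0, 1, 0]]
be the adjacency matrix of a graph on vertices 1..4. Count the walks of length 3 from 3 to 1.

The number of length-3 walks from vertex 3 to vertex 1 is entry (3,1) of B³, where B is the adjacency matrix.
B² = [[2, 0, 1, 1], [0, 0, 0, 0], [1, 0, 2, 1], [1, 0, 1, 2]]
B³ = [[2, 0, 3, 3], [0, 0, 0, 0], [3, 0, 2, 3], [3, 0, 3, 2]]

3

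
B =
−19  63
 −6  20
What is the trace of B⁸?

tr B = 1 and det B = −2, so the characteristic polynomial is λ² − (1)λ + (−2) with roots 2 and −1.
Eigenvectors give P = [[3, 7], [1, 2]] with P⁻¹ = [[−2, 7], [1, −3]], and B = P·diag(2, −1)·P⁻¹.
Then B⁸ = P·diag(256, 1)·P⁻¹ = [[768, 7], [256, 2]] · [[−2, 7], [1, −3]] = [[−1529, 5355], [−510, 1786]].

257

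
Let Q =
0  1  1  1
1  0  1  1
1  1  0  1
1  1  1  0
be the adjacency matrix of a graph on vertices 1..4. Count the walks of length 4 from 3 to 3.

The number of length-4 walks from vertex 3 to vertex 3 is entry (3,3) of Q⁴, where Q is the adjacency matrix.
Q² = [[3, 2, 2, 2], [2, 3, 2, 2], [2, 2, 3, 2], [2, 2, 2, 3]]
Q³ = [[6, 7, 7, 7], [7, 6, 7, 7], [7, 7, 6, 7], [7, 7, 7, 6]]
Q⁴ = [[21, 20, 20, 20], [20, 21, 20, 20], [20, 20, 21, 20], [20, 20, 20, 21]]

21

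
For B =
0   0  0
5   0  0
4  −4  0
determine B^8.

[[0, 0, 0], [0, 0, 0], [0, 0, 0]]

B is strictly triangular, hence nilpotent: B^3 = 0, so B^8 = 0.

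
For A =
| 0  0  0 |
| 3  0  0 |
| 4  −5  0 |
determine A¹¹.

[[0, 0, 0], [0, 0, 0], [0, 0, 0]]

A is strictly triangular, hence nilpotent: A³ = 0, so A¹¹ = 0.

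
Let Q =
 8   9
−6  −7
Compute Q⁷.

tr Q = 1 and det Q = −2, so the characteristic polynomial is λ² − (1)λ + (−2) with roots 2 and −1.
Eigenvectors give P = [[3, −1], [−2, 1]] with P⁻¹ = [[1, 1], [2, 3]], and Q = P·diag(2, −1)·P⁻¹.
Then Q⁷ = P·diag(128, −1)·P⁻¹ = [[384, 1], [−256, −1]] · [[1, 1], [2, 3]] = [[386, 387], [−258, −259]].

[[386, 387], [−258, −259]]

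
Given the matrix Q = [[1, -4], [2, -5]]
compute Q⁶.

tr Q = -4 and det Q = 3, so the characteristic polynomial is λ² − (-4)λ + (3) with roots -1 and -3.
Eigenvectors give P = [[2, 1], [1, 1]] with P⁻¹ = [[1, -1], [-1, 2]], and Q = P·diag(-1, -3)·P⁻¹.
Then Q⁶ = P·diag(1, 729)·P⁻¹ = [[2, 729], [1, 729]] · [[1, -1], [-1, 2]] = [[-727, 1456], [-728, 1457]].

[[-727, 1456], [-728, 1457]]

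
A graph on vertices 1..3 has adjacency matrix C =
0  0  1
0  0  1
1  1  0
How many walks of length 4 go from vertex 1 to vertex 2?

The number of length-4 walks from vertex 1 to vertex 2 is entry (1,2) of C⁴, where C is the adjacency matrix.
C² = [[1, 1, 0], [1, 1, 0], [0, 0, 2]]
C³ = [[0, 0, 2], [0, 0, 2], [2, 2, 0]]
C⁴ = [[2, 2, 0], [2, 2, 0], [0, 0, 4]]

2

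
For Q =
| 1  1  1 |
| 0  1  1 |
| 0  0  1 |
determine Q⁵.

Q = I + N where N = [[0, 1, 1], [0, 0, 1], [0, 0, 0]] is strictly upper-triangular, so N³ = 0.
(I + N)⁵ = I + 5·N + 10·N² = [[1, 5, 15], [0, 1, 5], [0, 0, 1]].

[[1, 5, 15], [0, 1, 5], [0, 0, 1]]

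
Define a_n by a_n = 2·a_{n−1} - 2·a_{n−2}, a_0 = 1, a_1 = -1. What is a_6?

With companion matrix M = [[2, -2], [1, 0]], [a_n, a_{n−1}]ᵀ = M·[a_{n−1}, a_{n−2}]ᵀ, so [a_6, a_5]ᵀ = M⁵·[a_1, a_0]ᵀ.
M⁵ = [[-8, 8], [-4, 0]], giving [a_6, a_5]ᵀ = [[16], [4]].

16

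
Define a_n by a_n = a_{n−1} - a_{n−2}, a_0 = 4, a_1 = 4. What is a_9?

With companion matrix M = [[1, -1], [1, 0]], [a_n, a_{n−1}]ᵀ = M·[a_{n−1}, a_{n−2}]ᵀ, so [a_9, a_8]ᵀ = M⁸·[a_1, a_0]ᵀ.
M⁸ = [[0, -1], [1, -1]], giving [a_9, a_8]ᵀ = [[-4], [0]].

-4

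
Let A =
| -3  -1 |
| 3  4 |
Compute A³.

[[-21, -10], [30, 49]]

A² = [[6, -1], [3, 13]]
A³ = [[-21, -10], [30, 49]]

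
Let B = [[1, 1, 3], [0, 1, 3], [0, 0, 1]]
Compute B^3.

[[1, 3, 18], [0, 1, 9], [0, 0, 1]]

B = I + N where N = [[0, 1, 3], [0, 0, 3], [0, 0, 0]] is strictly upper-triangular, so N^3 = 0.
(I + N)^3 = I + 3·N + 3·N^2 = [[1, 3, 18], [0, 1, 9], [0, 0, 1]].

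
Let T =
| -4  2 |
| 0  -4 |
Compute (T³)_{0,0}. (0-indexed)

T² = [[16, -16], [0, 16]]
T³ = [[-64, 96], [0, -64]]

-64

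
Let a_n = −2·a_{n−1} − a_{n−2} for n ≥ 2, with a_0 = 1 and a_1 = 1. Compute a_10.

−19

With companion matrix Q = [[−2, −1], [1, 0]], [a_n, a_{n−1}]ᵀ = Q·[a_{n−1}, a_{n−2}]ᵀ, so [a_10, a_9]ᵀ = Q^9·[a_1, a_0]ᵀ.
Q^9 = [[−10, −9], [9, 8]], giving [a_10, a_9]ᵀ = [[−19], [17]].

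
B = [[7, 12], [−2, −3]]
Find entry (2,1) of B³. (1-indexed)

−26

tr B = 4 and det B = 3, so the characteristic polynomial is λ² − (4)λ + (3) with roots 3 and 1.
Eigenvectors give P = [[−3, −2], [1, 1]] with P⁻¹ = [[−1, −2], [1, 3]], and B = P·diag(3, 1)·P⁻¹.
Then B³ = P·diag(27, 1)·P⁻¹ = [[−81, −2], [27, 1]] · [[−1, −2], [1, 3]] = [[79, 156], [−26, −51]].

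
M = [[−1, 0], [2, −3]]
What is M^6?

tr M = −4 and det M = 3, so the characteristic polynomial is λ² − (−4)λ + (3) with roots −3 and −1.
Eigenvectors give P = [[0, −1], [−1, −1]] with P⁻¹ = [[1, −1], [−1, 0]], and M = P·diag(−3, −1)·P⁻¹.
Then M^6 = P·diag(729, 1)·P⁻¹ = [[0, −1], [−729, −1]] · [[1, −1], [−1, 0]] = [[1, 0], [−728, 729]].

[[1, 0], [−728, 729]]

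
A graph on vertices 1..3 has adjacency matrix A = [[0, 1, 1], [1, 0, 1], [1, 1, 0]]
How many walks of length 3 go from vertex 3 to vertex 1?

3

The number of length-3 walks from vertex 3 to vertex 1 is entry (3,1) of A^3, where A is the adjacency matrix.
A^2 = [[2, 1, 1], [1, 2, 1], [1, 1, 2]]
A^3 = [[2, 3, 3], [3, 2, 3], [3, 3, 2]]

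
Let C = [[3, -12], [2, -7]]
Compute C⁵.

tr C = -4 and det C = 3, so the characteristic polynomial is λ² − (-4)λ + (3) with roots -1 and -3.
Eigenvectors give P = [[3, 2], [1, 1]] with P⁻¹ = [[1, -2], [-1, 3]], and C = P·diag(-1, -3)·P⁻¹.
Then C⁵ = P·diag(-1, -243)·P⁻¹ = [[-3, -486], [-1, -243]] · [[1, -2], [-1, 3]] = [[483, -1452], [242, -727]].

[[483, -1452], [242, -727]]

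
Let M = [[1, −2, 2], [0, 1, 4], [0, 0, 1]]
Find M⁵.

[[1, −10, −70], [0, 1, 20], [0, 0, 1]]

M = I + N where N = [[0, −2, 2], [0, 0, 4], [0, 0, 0]] is strictly upper-triangular, so N³ = 0.
(I + N)⁵ = I + 5·N + 10·N² = [[1, −10, −70], [0, 1, 20], [0, 0, 1]].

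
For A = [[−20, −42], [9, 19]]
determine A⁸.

tr A = −1 and det A = −2, so the characteristic polynomial is λ² − (−1)λ + (−2) with roots −2 and 1.
Eigenvectors give P = [[7, 2], [−3, −1]] with P⁻¹ = [[1, 2], [−3, −7]], and A = P·diag(−2, 1)·P⁻¹.
Then A⁸ = P·diag(256, 1)·P⁻¹ = [[1792, 2], [−768, −1]] · [[1, 2], [−3, −7]] = [[1786, 3570], [−765, −1529]].

[[1786, 3570], [−765, −1529]]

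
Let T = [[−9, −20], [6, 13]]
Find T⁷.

tr T = 4 and det T = 3, so the characteristic polynomial is λ² − (4)λ + (3) with roots 3 and 1.
Eigenvectors give P = [[−5, −2], [3, 1]] with P⁻¹ = [[1, 2], [−3, −5]], and T = P·diag(3, 1)·P⁻¹.
Then T⁷ = P·diag(2187, 1)·P⁻¹ = [[−10935, −2], [6561, 1]] · [[1, 2], [−3, −5]] = [[−10929, −21860], [6558, 13117]].

[[−10929, −21860], [6558, 13117]]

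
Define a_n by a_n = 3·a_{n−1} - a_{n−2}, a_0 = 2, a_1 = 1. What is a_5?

With companion matrix M = [[3, -1], [1, 0]], [a_n, a_{n−1}]ᵀ = M·[a_{n−1}, a_{n−2}]ᵀ, so [a_5, a_4]ᵀ = M⁴·[a_1, a_0]ᵀ.
M⁴ = [[55, -21], [21, -8]], giving [a_5, a_4]ᵀ = [[13], [5]].

13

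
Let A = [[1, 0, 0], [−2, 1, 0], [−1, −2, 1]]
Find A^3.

A = I + N where N = [[0, 0, 0], [−2, 0, 0], [−1, −2, 0]] is strictly lower-triangular, so N^3 = 0.
(I + N)^3 = I + 3·N + 3·N^2 = [[1, 0, 0], [−6, 1, 0], [9, −6, 1]].

[[1, 0, 0], [−6, 1, 0], [9, −6, 1]]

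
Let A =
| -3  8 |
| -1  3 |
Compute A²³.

A² = I (check: tr A = 0 and det A = -1), so A²³ = A since 23 is odd.

[[-3, 8], [-1, 3]]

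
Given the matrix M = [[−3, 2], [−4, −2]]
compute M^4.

[[−199, 30], [−60, −184]]

M^2 = [[1, −10], [20, −4]]
M^3 = [[37, 22], [−44, 48]]
M^4 = [[−199, 30], [−60, −184]]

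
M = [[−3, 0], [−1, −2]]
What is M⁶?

[[729, 0], [665, 64]]

tr M = −5 and det M = 6, so the characteristic polynomial is λ² − (−5)λ + (6) with roots −3 and −2.
Eigenvectors give P = [[1, 0], [1, −1]] with P⁻¹ = [[1, 0], [1, −1]], and M = P·diag(−3, −2)·P⁻¹.
Then M⁶ = P·diag(729, 64)·P⁻¹ = [[729, 0], [729, −64]] · [[1, 0], [1, −1]] = [[729, 0], [665, 64]].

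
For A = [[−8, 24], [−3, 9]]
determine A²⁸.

[[−8, 24], [−3, 9]]

A² = A (a projection; rank 1, trace 1), so A²⁸ = A.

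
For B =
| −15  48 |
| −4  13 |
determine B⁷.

[[−8751, 26256], [−2188, 6565]]

tr B = −2 and det B = −3, so the characteristic polynomial is λ² − (−2)λ + (−3) with roots 1 and −3.
Eigenvectors give P = [[3, 4], [1, 1]] with P⁻¹ = [[−1, 4], [1, −3]], and B = P·diag(1, −3)·P⁻¹.
Then B⁷ = P·diag(1, −2187)·P⁻¹ = [[3, −8748], [1, −2187]] · [[−1, 4], [1, −3]] = [[−8751, 26256], [−2188, 6565]].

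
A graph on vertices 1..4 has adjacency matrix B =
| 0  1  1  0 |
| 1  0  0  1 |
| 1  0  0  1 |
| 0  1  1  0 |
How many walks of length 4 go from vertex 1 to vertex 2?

The number of length-4 walks from vertex 1 to vertex 2 is entry (1,2) of B⁴, where B is the adjacency matrix.
B² = [[2, 0, 0, 2], [0, 2, 2, 0], [0, 2, 2, 0], [2, 0, 0, 2]]
B³ = [[0, 4, 4, 0], [4, 0, 0, 4], [4, 0, 0, 4], [0, 4, 4, 0]]
B⁴ = [[8, 0, 0, 8], [0, 8, 8, 0], [0, 8, 8, 0], [8, 0, 0, 8]]

0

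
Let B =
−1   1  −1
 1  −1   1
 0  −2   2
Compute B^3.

[[−2, 2, −2], [2, −2, 2], [0, −4, 4]]

B^2 = [[2, 0, 0], [−2, 0, 0], [−2, −2, 2]]
B^3 = [[−2, 2, −2], [2, −2, 2], [0, −4, 4]]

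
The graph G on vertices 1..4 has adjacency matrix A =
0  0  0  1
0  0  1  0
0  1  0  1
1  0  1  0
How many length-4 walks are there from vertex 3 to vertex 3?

5

The number of length-4 walks from vertex 3 to vertex 3 is entry (3,3) of A^4, where A is the adjacency matrix.
A^2 = [[1, 0, 1, 0], [0, 1, 0, 1], [1, 0, 2, 0], [0, 1, 0, 2]]
A^3 = [[0, 1, 0, 2], [1, 0, 2, 0], [0, 2, 0, 3], [2, 0, 3, 0]]
A^4 = [[2, 0, 3, 0], [0, 2, 0, 3], [3, 0, 5, 0], [0, 3, 0, 5]]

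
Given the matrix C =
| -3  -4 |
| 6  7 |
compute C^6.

[[-1455, -1456], [2184, 2185]]

tr C = 4 and det C = 3, so the characteristic polynomial is λ² − (4)λ + (3) with roots 1 and 3.
Eigenvectors give P = [[-1, -2], [1, 3]] with P⁻¹ = [[-3, -2], [1, 1]], and C = P·diag(1, 3)·P⁻¹.
Then C^6 = P·diag(1, 729)·P⁻¹ = [[-1, -1458], [1, 2187]] · [[-3, -2], [1, 1]] = [[-1455, -1456], [2184, 2185]].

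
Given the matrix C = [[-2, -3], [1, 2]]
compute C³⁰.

[[1, 0], [0, 1]]

C² = I (check: tr C = 0 and det C = -1), so C³⁰ = I since 30 is even.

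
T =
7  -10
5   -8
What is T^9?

tr T = -1 and det T = -6, so the characteristic polynomial is λ² − (-1)λ + (-6) with roots -3 and 2.
Eigenvectors give P = [[-1, -2], [-1, -1]] with P⁻¹ = [[1, -2], [-1, 1]], and T = P·diag(-3, 2)·P⁻¹.
Then T^9 = P·diag(-19683, 512)·P⁻¹ = [[19683, -1024], [19683, -512]] · [[1, -2], [-1, 1]] = [[20707, -40390], [20195, -39878]].

[[20707, -40390], [20195, -39878]]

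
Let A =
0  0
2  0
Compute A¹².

[[0, 0], [0, 0]]

A is strictly triangular, hence nilpotent: A² = 0, so A¹² = 0.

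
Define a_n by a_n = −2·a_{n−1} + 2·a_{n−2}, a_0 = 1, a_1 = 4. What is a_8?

−2928

With companion matrix C = [[−2, 2], [1, 0]], [a_n, a_{n−1}]ᵀ = C·[a_{n−1}, a_{n−2}]ᵀ, so [a_8, a_7]ᵀ = C^7·[a_1, a_0]ᵀ.
C^7 = [[−896, 656], [328, −240]], giving [a_8, a_7]ᵀ = [[−2928], [1072]].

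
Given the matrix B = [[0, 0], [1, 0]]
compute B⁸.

[[0, 0], [0, 0]]

B is strictly triangular, hence nilpotent: B² = 0, so B⁸ = 0.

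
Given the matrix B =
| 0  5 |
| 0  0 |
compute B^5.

B is strictly triangular, hence nilpotent: B^2 = 0, so B^5 = 0.

[[0, 0], [0, 0]]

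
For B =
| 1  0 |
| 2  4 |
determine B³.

[[1, 0], [42, 64]]

B² = [[1, 0], [10, 16]]
B³ = [[1, 0], [42, 64]]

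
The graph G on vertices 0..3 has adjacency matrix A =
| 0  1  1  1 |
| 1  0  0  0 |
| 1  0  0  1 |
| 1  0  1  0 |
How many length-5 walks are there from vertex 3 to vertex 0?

The number of length-5 walks from vertex 3 to vertex 0 is entry (3,0) of A^5, where A is the adjacency matrix.
A^2 = [[3, 0, 1, 1], [0, 1, 1, 1], [1, 1, 2, 1], [1, 1, 1, 2]]
A^3 = [[2, 3, 4, 4], [3, 0, 1, 1], [4, 1, 2, 3], [4, 1, 3, 2]]
A^4 = [[11, 2, 6, 6], [2, 3, 4, 4], [6, 4, 7, 6], [6, 4, 6, 7]]
A^5 = [[14, 11, 17, 17], [11, 2, 6, 6], [17, 6, 12, 13], [17, 6, 13, 12]]

17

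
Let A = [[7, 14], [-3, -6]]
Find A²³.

[[7, 14], [-3, -6]]

A² = A (a projection; rank 1, trace 1), so A²³ = A.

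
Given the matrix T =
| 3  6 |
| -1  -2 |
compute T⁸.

T² = T (a projection; rank 1, trace 1), so T⁸ = T.

[[3, 6], [-1, -2]]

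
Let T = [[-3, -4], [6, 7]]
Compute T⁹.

tr T = 4 and det T = 3, so the characteristic polynomial is λ² − (4)λ + (3) with roots 3 and 1.
Eigenvectors give P = [[-2, -1], [3, 1]] with P⁻¹ = [[1, 1], [-3, -2]], and T = P·diag(3, 1)·P⁻¹.
Then T⁹ = P·diag(19683, 1)·P⁻¹ = [[-39366, -1], [59049, 1]] · [[1, 1], [-3, -2]] = [[-39363, -39364], [59046, 59047]].

[[-39363, -39364], [59046, 59047]]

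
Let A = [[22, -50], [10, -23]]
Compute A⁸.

[[-24964, 63050], [-12610, 31781]]

tr A = -1 and det A = -6, so the characteristic polynomial is λ² − (-1)λ + (-6) with roots -3 and 2.
Eigenvectors give P = [[-2, 5], [-1, 2]] with P⁻¹ = [[2, -5], [1, -2]], and A = P·diag(-3, 2)·P⁻¹.
Then A⁸ = P·diag(6561, 256)·P⁻¹ = [[-13122, 1280], [-6561, 512]] · [[2, -5], [1, -2]] = [[-24964, 63050], [-12610, 31781]].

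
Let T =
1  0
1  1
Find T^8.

[[1, 0], [8, 1]]

T = I + N where N = [[0, 0], [1, 0]] is strictly lower-triangular, so N^2 = 0.
(I + N)^8 = I + 8·N = [[1, 0], [8, 1]].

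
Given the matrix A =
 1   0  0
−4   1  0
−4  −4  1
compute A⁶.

[[1, 0, 0], [−24, 1, 0], [216, −24, 1]]

A = I + N where N = [[0, 0, 0], [−4, 0, 0], [−4, −4, 0]] is strictly lower-triangular, so N³ = 0.
(I + N)⁶ = I + 6·N + 15·N² = [[1, 0, 0], [−24, 1, 0], [216, −24, 1]].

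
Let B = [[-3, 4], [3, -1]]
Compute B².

[[21, -16], [-12, 13]]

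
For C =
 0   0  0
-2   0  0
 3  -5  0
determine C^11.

[[0, 0, 0], [0, 0, 0], [0, 0, 0]]

C is strictly triangular, hence nilpotent: C^3 = 0, so C^11 = 0.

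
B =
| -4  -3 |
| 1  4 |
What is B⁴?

B² = [[13, 0], [0, 13]]
B³ = [[-52, -39], [13, 52]]
B⁴ = [[169, 0], [0, 169]]

[[169, 0], [0, 169]]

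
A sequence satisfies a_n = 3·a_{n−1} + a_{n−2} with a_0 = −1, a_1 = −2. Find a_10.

With companion matrix A = [[3, 1], [1, 0]], [a_n, a_{n−1}]ᵀ = A·[a_{n−1}, a_{n−2}]ᵀ, so [a_10, a_9]ᵀ = A^9·[a_1, a_0]ᵀ.
A^9 = [[42837, 12970], [12970, 3927]], giving [a_10, a_9]ᵀ = [[−98644], [−29867]].

−98644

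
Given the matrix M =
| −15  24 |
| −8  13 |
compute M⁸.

tr M = −2 and det M = −3, so the characteristic polynomial is λ² − (−2)λ + (−3) with roots −3 and 1.
Eigenvectors give P = [[2, −3], [1, −2]] with P⁻¹ = [[2, −3], [1, −2]], and M = P·diag(−3, 1)·P⁻¹.
Then M⁸ = P·diag(6561, 1)·P⁻¹ = [[13122, −3], [6561, −2]] · [[2, −3], [1, −2]] = [[26241, −39360], [13120, −19679]].

[[26241, −39360], [13120, −19679]]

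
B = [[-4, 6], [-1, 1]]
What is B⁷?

[[-382, 762], [-127, 253]]

tr B = -3 and det B = 2, so the characteristic polynomial is λ² − (-3)λ + (2) with roots -2 and -1.
Eigenvectors give P = [[3, -2], [1, -1]] with P⁻¹ = [[1, -2], [1, -3]], and B = P·diag(-2, -1)·P⁻¹.
Then B⁷ = P·diag(-128, -1)·P⁻¹ = [[-384, 2], [-128, 1]] · [[1, -2], [1, -3]] = [[-382, 762], [-127, 253]].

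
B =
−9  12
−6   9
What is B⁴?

[[81, 0], [0, 81]]

tr B = 0 and det B = −9, so the characteristic polynomial is λ² − (0)λ + (−9) with roots 3 and −3.
Eigenvectors give P = [[1, 2], [1, 1]] with P⁻¹ = [[−1, 2], [1, −1]], and B = P·diag(3, −3)·P⁻¹.
Then B⁴ = P·diag(81, 81)·P⁻¹ = [[81, 162], [81, 81]] · [[−1, 2], [1, −1]] = [[81, 0], [0, 81]].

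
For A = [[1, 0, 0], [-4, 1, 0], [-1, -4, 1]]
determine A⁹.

A = I + N where N = [[0, 0, 0], [-4, 0, 0], [-1, -4, 0]] is strictly lower-triangular, so N³ = 0.
(I + N)⁹ = I + 9·N + 36·N² = [[1, 0, 0], [-36, 1, 0], [567, -36, 1]].

[[1, 0, 0], [-36, 1, 0], [567, -36, 1]]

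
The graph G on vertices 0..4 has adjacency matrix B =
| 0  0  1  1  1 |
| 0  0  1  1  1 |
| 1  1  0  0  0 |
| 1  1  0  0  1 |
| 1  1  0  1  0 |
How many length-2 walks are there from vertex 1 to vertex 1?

3

The number of length-2 walks from vertex 1 to vertex 1 is entry (1,1) of B², where B is the adjacency matrix.
B² = [[3, 3, 0, 1, 1], [3, 3, 0, 1, 1], [0, 0, 2, 2, 2], [1, 1, 2, 3, 2], [1, 1, 2, 2, 3]]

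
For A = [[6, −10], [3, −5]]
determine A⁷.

A² = A (a projection; rank 1, trace 1), so A⁷ = A.

[[6, −10], [3, −5]]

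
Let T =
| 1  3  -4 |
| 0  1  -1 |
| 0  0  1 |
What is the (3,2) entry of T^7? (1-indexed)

0

T = I + N where N = [[0, 3, -4], [0, 0, -1], [0, 0, 0]] is strictly upper-triangular, so N^3 = 0.
(I + N)^7 = I + 7·N + 21·N^2 = [[1, 21, -91], [0, 1, -7], [0, 0, 1]].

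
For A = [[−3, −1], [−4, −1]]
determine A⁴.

[[233, 72], [288, 89]]

A² = [[13, 4], [16, 5]]
A³ = [[−55, −17], [−68, −21]]
A⁴ = [[233, 72], [288, 89]]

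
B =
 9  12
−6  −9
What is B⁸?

tr B = 0 and det B = −9, so the characteristic polynomial is λ² − (0)λ + (−9) with roots 3 and −3.
Eigenvectors give P = [[2, 1], [−1, −1]] with P⁻¹ = [[1, 1], [−1, −2]], and B = P·diag(3, −3)·P⁻¹.
Then B⁸ = P·diag(6561, 6561)·P⁻¹ = [[13122, 6561], [−6561, −6561]] · [[1, 1], [−1, −2]] = [[6561, 0], [0, 6561]].

[[6561, 0], [0, 6561]]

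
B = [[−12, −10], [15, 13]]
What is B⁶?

tr B = 1 and det B = −6, so the characteristic polynomial is λ² − (1)λ + (−6) with roots 3 and −2.
Eigenvectors give P = [[2, −1], [−3, 1]] with P⁻¹ = [[−1, −1], [−3, −2]], and B = P·diag(3, −2)·P⁻¹.
Then B⁶ = P·diag(729, 64)·P⁻¹ = [[1458, −64], [−2187, 64]] · [[−1, −1], [−3, −2]] = [[−1266, −1330], [1995, 2059]].

[[−1266, −1330], [1995, 2059]]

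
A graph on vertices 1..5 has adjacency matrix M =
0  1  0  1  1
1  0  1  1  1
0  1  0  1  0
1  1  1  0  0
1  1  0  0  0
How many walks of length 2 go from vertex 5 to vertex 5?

2

The number of length-2 walks from vertex 5 to vertex 5 is entry (5,5) of M², where M is the adjacency matrix.
M² = [[3, 2, 2, 1, 1], [2, 4, 1, 2, 1], [2, 1, 2, 1, 1], [1, 2, 1, 3, 2], [1, 1, 1, 2, 2]]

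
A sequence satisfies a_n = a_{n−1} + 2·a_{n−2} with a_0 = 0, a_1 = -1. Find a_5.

With companion matrix T = [[1, 2], [1, 0]], [a_n, a_{n−1}]ᵀ = T·[a_{n−1}, a_{n−2}]ᵀ, so [a_5, a_4]ᵀ = T^4·[a_1, a_0]ᵀ.
T^4 = [[11, 10], [5, 6]], giving [a_5, a_4]ᵀ = [[-11], [-5]].

-11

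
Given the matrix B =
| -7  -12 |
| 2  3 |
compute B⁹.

[[-59047, -118092], [19682, 39363]]

tr B = -4 and det B = 3, so the characteristic polynomial is λ² − (-4)λ + (3) with roots -1 and -3.
Eigenvectors give P = [[-2, 3], [1, -1]] with P⁻¹ = [[1, 3], [1, 2]], and B = P·diag(-1, -3)·P⁻¹.
Then B⁹ = P·diag(-1, -19683)·P⁻¹ = [[2, -59049], [-1, 19683]] · [[1, 3], [1, 2]] = [[-59047, -118092], [19682, 39363]].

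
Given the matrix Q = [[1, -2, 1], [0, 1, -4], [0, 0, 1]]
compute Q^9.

Q = I + N where N = [[0, -2, 1], [0, 0, -4], [0, 0, 0]] is strictly upper-triangular, so N^3 = 0.
(I + N)^9 = I + 9·N + 36·N^2 = [[1, -18, 297], [0, 1, -36], [0, 0, 1]].

[[1, -18, 297], [0, 1, -36], [0, 0, 1]]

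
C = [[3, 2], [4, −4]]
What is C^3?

C^2 = [[17, −2], [−4, 24]]
C^3 = [[43, 42], [84, −104]]

[[43, 42], [84, −104]]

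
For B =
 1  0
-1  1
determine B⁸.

[[1, 0], [-8, 1]]

B = I + N where N = [[0, 0], [-1, 0]] is strictly lower-triangular, so N² = 0.
(I + N)⁸ = I + 8·N = [[1, 0], [-8, 1]].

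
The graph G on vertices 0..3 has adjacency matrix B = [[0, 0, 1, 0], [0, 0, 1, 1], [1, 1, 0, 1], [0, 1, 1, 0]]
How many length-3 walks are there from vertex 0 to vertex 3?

The number of length-3 walks from vertex 0 to vertex 3 is entry (0,3) of B^3, where B is the adjacency matrix.
B^2 = [[1, 1, 0, 1], [1, 2, 1, 1], [0, 1, 3, 1], [1, 1, 1, 2]]
B^3 = [[0, 1, 3, 1], [1, 2, 4, 3], [3, 4, 2, 4], [1, 3, 4, 2]]

1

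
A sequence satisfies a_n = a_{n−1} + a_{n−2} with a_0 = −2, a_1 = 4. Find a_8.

58

With companion matrix M = [[1, 1], [1, 0]], [a_n, a_{n−1}]ᵀ = M·[a_{n−1}, a_{n−2}]ᵀ, so [a_8, a_7]ᵀ = M⁷·[a_1, a_0]ᵀ.
M⁷ = [[21, 13], [13, 8]], giving [a_8, a_7]ᵀ = [[58], [36]].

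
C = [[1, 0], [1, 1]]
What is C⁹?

[[1, 0], [9, 1]]

C = I + N where N = [[0, 0], [1, 0]] is strictly lower-triangular, so N² = 0.
(I + N)⁹ = I + 9·N = [[1, 0], [9, 1]].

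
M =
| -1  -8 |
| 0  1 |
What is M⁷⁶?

[[1, 0], [0, 1]]

M² = I (check: tr M = 0 and det M = -1), so M⁷⁶ = I since 76 is even.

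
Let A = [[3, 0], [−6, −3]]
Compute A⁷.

[[2187, 0], [−4374, −2187]]

tr A = 0 and det A = −9, so the characteristic polynomial is λ² − (0)λ + (−9) with roots 3 and −3.
Eigenvectors give P = [[−1, 0], [1, 1]] with P⁻¹ = [[−1, 0], [1, 1]], and A = P·diag(3, −3)·P⁻¹.
Then A⁷ = P·diag(2187, −2187)·P⁻¹ = [[−2187, 0], [2187, −2187]] · [[−1, 0], [1, 1]] = [[2187, 0], [−4374, −2187]].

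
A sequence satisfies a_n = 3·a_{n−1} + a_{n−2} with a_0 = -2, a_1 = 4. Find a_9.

44026

With companion matrix A = [[3, 1], [1, 0]], [a_n, a_{n−1}]ᵀ = A·[a_{n−1}, a_{n−2}]ᵀ, so [a_9, a_8]ᵀ = A⁸·[a_1, a_0]ᵀ.
A⁸ = [[12970, 3927], [3927, 1189]], giving [a_9, a_8]ᵀ = [[44026], [13330]].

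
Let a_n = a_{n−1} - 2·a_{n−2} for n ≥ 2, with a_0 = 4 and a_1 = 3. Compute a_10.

103

With companion matrix Q = [[1, -2], [1, 0]], [a_n, a_{n−1}]ᵀ = Q·[a_{n−1}, a_{n−2}]ᵀ, so [a_10, a_9]ᵀ = Q⁹·[a_1, a_0]ᵀ.
Q⁹ = [[-11, 34], [-17, 6]], giving [a_10, a_9]ᵀ = [[103], [-27]].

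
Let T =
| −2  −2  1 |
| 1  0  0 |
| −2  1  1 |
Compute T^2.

[[0, 5, −1], [−2, −2, 1], [3, 5, −1]]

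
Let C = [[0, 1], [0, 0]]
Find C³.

C is strictly triangular, hence nilpotent: C² = 0, so C³ = 0.

[[0, 0], [0, 0]]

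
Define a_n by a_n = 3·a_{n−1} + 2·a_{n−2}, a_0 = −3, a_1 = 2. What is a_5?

44

With companion matrix T = [[3, 2], [1, 0]], [a_n, a_{n−1}]ᵀ = T·[a_{n−1}, a_{n−2}]ᵀ, so [a_5, a_4]ᵀ = T⁴·[a_1, a_0]ᵀ.
T⁴ = [[139, 78], [39, 22]], giving [a_5, a_4]ᵀ = [[44], [12]].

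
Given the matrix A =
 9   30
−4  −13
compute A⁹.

tr A = −4 and det A = 3, so the characteristic polynomial is λ² − (−4)λ + (3) with roots −3 and −1.
Eigenvectors give P = [[−5, −3], [2, 1]] with P⁻¹ = [[1, 3], [−2, −5]], and A = P·diag(−3, −1)·P⁻¹.
Then A⁹ = P·diag(−19683, −1)·P⁻¹ = [[98415, 3], [−39366, −1]] · [[1, 3], [−2, −5]] = [[98409, 295230], [−39364, −118093]].

[[98409, 295230], [−39364, −118093]]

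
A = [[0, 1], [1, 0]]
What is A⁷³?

A² = I (check: tr A = 0 and det A = −1), so A⁷³ = A since 73 is odd.

[[0, 1], [1, 0]]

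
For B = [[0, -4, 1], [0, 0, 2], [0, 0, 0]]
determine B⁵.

[[0, 0, 0], [0, 0, 0], [0, 0, 0]]

B is strictly triangular, hence nilpotent: B³ = 0, so B⁵ = 0.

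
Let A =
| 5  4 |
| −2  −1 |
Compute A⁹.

[[39365, 39364], [−19682, −19681]]

tr A = 4 and det A = 3, so the characteristic polynomial is λ² − (4)λ + (3) with roots 3 and 1.
Eigenvectors give P = [[2, 1], [−1, −1]] with P⁻¹ = [[1, 1], [−1, −2]], and A = P·diag(3, 1)·P⁻¹.
Then A⁹ = P·diag(19683, 1)·P⁻¹ = [[39366, 1], [−19683, −1]] · [[1, 1], [−1, −2]] = [[39365, 39364], [−19682, −19681]].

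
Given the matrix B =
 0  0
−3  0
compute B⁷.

B is strictly triangular, hence nilpotent: B² = 0, so B⁷ = 0.

[[0, 0], [0, 0]]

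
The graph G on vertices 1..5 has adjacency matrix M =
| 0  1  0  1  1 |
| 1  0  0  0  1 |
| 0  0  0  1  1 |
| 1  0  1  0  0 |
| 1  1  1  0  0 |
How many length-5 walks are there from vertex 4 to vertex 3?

The number of length-5 walks from vertex 4 to vertex 3 is entry (4,3) of M⁵, where M is the adjacency matrix.
M² = [[3, 1, 2, 0, 1], [1, 2, 1, 1, 1], [2, 1, 2, 0, 0], [0, 1, 0, 2, 2], [1, 1, 0, 2, 3]]
M³ = [[2, 4, 1, 5, 6], [4, 2, 2, 2, 4], [1, 2, 0, 4, 5], [5, 2, 4, 0, 1], [6, 4, 5, 1, 2]]
M⁴ = [[15, 8, 11, 3, 7], [8, 8, 6, 6, 8], [11, 6, 9, 1, 3], [3, 6, 1, 9, 11], [7, 8, 3, 11, 15]]
M⁵ = [[18, 22, 10, 26, 34], [22, 16, 14, 14, 22], [10, 14, 4, 20, 26], [26, 14, 20, 4, 10], [34, 22, 26, 10, 18]]

20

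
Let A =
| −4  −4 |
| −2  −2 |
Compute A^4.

[[864, 864], [432, 432]]

A^2 = [[24, 24], [12, 12]]
A^3 = [[−144, −144], [−72, −72]]
A^4 = [[864, 864], [432, 432]]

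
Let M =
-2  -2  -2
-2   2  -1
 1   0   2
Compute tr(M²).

16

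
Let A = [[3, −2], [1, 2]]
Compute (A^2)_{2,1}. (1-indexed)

5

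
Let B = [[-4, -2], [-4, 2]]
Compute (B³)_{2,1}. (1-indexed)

-80

B² = [[24, 4], [8, 12]]
B³ = [[-112, -40], [-80, 8]]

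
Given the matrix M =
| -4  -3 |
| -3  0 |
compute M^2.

[[25, 12], [12, 9]]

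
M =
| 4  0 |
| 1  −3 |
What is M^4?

M^2 = [[16, 0], [1, 9]]
M^3 = [[64, 0], [13, −27]]
M^4 = [[256, 0], [25, 81]]

[[256, 0], [25, 81]]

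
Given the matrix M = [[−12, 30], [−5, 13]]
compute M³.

tr M = 1 and det M = −6, so the characteristic polynomial is λ² − (1)λ + (−6) with roots 3 and −2.
Eigenvectors give P = [[2, 3], [1, 1]] with P⁻¹ = [[−1, 3], [1, −2]], and M = P·diag(3, −2)·P⁻¹.
Then M³ = P·diag(27, −8)·P⁻¹ = [[54, −24], [27, −8]] · [[−1, 3], [1, −2]] = [[−78, 210], [−35, 97]].

[[−78, 210], [−35, 97]]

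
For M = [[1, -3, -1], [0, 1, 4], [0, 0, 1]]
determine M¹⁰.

[[1, -30, -550], [0, 1, 40], [0, 0, 1]]

M = I + N where N = [[0, -3, -1], [0, 0, 4], [0, 0, 0]] is strictly upper-triangular, so N³ = 0.
(I + N)¹⁰ = I + 10·N + 45·N² = [[1, -30, -550], [0, 1, 40], [0, 0, 1]].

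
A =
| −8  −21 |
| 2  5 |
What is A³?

[[−50, −147], [14, 41]]

tr A = −3 and det A = 2, so the characteristic polynomial is λ² − (−3)λ + (2) with roots −2 and −1.
Eigenvectors give P = [[7, −3], [−2, 1]] with P⁻¹ = [[1, 3], [2, 7]], and A = P·diag(−2, −1)·P⁻¹.
Then A³ = P·diag(−8, −1)·P⁻¹ = [[−56, 3], [16, −1]] · [[1, 3], [2, 7]] = [[−50, −147], [14, 41]].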